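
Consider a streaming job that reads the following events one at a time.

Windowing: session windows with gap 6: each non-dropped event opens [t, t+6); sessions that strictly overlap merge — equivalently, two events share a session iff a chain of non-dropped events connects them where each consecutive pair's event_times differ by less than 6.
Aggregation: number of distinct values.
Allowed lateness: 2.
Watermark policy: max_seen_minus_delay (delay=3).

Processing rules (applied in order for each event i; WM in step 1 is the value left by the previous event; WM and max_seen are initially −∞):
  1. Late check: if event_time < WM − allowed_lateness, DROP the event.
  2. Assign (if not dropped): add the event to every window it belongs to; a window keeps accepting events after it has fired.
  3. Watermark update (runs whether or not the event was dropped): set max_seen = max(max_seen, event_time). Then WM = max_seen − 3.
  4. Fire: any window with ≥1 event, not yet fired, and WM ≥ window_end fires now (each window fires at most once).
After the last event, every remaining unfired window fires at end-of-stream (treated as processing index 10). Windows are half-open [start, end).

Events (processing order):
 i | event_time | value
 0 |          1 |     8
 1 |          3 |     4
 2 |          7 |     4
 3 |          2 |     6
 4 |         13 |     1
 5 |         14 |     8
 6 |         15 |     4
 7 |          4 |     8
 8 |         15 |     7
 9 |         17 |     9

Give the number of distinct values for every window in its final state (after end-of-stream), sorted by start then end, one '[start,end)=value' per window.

[1,13)=3 [13,23)=5

i=0 t=1 v=8: → [1,7); WM=-2
i=1 t=3 v=4: → [1,9); WM=0
i=2 t=7 v=4: → [1,13); WM=4
i=3 t=2 v=6: → [1,13); WM=4
i=4 t=13 v=1: → [13,19); WM=10
i=5 t=14 v=8: → [13,20); WM=11
i=6 t=15 v=4: → [13,21); WM=12
i=7 t=4 v=8: DROP (t<12-2); WM=12
i=8 t=15 v=7: → [13,21); WM=12
i=9 t=17 v=9: → [13,23); WM=14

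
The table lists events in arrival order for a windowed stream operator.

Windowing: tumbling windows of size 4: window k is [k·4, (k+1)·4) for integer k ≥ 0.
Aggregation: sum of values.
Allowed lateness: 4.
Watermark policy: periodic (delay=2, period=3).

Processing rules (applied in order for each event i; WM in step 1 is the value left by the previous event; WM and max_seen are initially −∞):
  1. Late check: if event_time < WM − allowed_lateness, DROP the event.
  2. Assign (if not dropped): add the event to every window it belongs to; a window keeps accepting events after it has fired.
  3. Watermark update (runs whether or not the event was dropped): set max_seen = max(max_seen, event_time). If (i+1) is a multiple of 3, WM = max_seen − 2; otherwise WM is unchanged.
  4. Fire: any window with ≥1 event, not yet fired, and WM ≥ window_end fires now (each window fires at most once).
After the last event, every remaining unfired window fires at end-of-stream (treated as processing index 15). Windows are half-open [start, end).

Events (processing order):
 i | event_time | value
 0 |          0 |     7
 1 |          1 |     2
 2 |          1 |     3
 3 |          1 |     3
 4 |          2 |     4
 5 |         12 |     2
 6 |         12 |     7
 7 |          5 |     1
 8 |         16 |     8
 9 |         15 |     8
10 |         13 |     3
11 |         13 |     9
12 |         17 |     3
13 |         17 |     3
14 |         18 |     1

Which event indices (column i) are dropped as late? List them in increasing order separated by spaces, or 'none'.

7

i=0 t=0 v=7: → [0,4); WM=−∞
i=1 t=1 v=2: → [0,4); WM=−∞
i=2 t=1 v=3: → [0,4); WM=-1
i=3 t=1 v=3: → [0,4); WM=-1
i=4 t=2 v=4: → [0,4); WM=-1
i=5 t=12 v=2: → [12,16); WM=10; [0,4) fires=19
i=6 t=12 v=7: → [12,16); WM=10
i=7 t=5 v=1: DROP (t<10-4); WM=10
i=8 t=16 v=8: → [16,20); WM=14
i=9 t=15 v=8: → [12,16); WM=14
i=10 t=13 v=3: → [12,16); WM=14
i=11 t=13 v=9: → [12,16); WM=14
i=12 t=17 v=3: → [16,20); WM=14
i=13 t=17 v=3: → [16,20); WM=14
i=14 t=18 v=1: → [16,20); WM=16; [12,16) fires=29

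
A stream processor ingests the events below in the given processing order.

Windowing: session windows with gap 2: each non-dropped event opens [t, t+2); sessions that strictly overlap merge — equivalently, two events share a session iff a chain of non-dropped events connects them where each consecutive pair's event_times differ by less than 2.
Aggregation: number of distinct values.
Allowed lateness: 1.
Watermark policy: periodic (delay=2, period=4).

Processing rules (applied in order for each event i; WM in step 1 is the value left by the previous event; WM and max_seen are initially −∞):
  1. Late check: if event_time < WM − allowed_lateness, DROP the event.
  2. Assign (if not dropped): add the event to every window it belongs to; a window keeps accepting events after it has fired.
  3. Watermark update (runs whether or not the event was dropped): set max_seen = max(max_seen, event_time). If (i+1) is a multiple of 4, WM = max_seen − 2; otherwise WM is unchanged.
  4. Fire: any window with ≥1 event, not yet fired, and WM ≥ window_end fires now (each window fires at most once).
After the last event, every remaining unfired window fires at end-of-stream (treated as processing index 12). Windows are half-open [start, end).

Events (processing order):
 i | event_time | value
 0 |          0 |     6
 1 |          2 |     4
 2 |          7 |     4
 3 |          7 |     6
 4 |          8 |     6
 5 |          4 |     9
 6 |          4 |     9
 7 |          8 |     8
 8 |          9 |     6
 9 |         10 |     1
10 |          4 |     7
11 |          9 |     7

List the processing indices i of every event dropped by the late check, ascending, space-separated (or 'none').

i=0 t=0 v=6: → [0,2); WM=−∞
i=1 t=2 v=4: → [2,4); WM=−∞
i=2 t=7 v=4: → [7,9); WM=−∞
i=3 t=7 v=6: → [7,9); WM=5
i=4 t=8 v=6: → [7,10); WM=5
i=5 t=4 v=9: → [4,6); WM=5
i=6 t=4 v=9: → [4,6); WM=5
i=7 t=8 v=8: → [7,10); WM=6
i=8 t=9 v=6: → [7,11); WM=6
i=9 t=10 v=1: → [7,12); WM=6
i=10 t=4 v=7: DROP (t<6-1); WM=6
i=11 t=9 v=7: → [7,12); WM=8

10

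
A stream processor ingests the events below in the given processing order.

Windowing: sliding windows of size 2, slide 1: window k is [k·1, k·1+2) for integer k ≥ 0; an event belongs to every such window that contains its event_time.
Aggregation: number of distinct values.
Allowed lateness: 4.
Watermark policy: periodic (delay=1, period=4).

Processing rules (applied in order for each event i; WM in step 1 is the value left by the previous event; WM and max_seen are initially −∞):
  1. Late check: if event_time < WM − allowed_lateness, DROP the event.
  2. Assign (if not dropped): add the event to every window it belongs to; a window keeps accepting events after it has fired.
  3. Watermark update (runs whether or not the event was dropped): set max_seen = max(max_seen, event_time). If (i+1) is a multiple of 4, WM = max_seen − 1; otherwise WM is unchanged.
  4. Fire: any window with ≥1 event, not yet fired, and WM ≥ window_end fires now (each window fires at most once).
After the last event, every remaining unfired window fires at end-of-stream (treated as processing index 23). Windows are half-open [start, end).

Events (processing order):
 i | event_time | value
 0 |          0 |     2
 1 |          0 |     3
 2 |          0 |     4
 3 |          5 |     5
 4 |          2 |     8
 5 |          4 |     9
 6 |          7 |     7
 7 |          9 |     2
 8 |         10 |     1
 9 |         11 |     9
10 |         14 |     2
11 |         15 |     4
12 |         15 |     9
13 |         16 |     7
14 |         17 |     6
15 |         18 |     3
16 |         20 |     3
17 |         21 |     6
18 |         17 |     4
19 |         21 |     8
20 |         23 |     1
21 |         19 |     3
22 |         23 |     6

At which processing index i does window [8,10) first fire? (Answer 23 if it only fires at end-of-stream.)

i=0 t=0 v=2: → [0,2); WM=−∞
i=1 t=0 v=3: → [0,2); WM=−∞
i=2 t=0 v=4: → [0,2); WM=−∞
i=3 t=5 v=5: → [5,7),[4,6); WM=4; [0,2) fires=3
i=4 t=2 v=8: → [2,4),[1,3); WM=4; [1,3) fires=1 [2,4) fires=1
i=5 t=4 v=9: → [4,6),[3,5); WM=4
i=6 t=7 v=7: → [7,9),[6,8); WM=4
i=7 t=9 v=2: → [9,11),[8,10); WM=8; [3,5) fires=1 [4,6) fires=2 [5,7) fires=1 [6,8) fires=1
i=8 t=10 v=1: → [10,12),[9,11); WM=8
i=9 t=11 v=9: → [11,13),[10,12); WM=8
i=10 t=14 v=2: → [14,16),[13,15); WM=8
i=11 t=15 v=4: → [15,17),[14,16); WM=14; [7,9) fires=1 [8,10) fires=1 [9,11) fires=2 [10,12) fires=2 [11,13) fires=1
i=12 t=15 v=9: → [15,17),[14,16); WM=14
i=13 t=16 v=7: → [16,18),[15,17); WM=14
i=14 t=17 v=6: → [17,19),[16,18); WM=14
i=15 t=18 v=3: → [18,20),[17,19); WM=17; [13,15) fires=1 [14,16) fires=3 [15,17) fires=3
i=16 t=20 v=3: → [20,22),[19,21); WM=17
i=17 t=21 v=6: → [21,23),[20,22); WM=17
i=18 t=17 v=4: → [17,19),[16,18); WM=17
i=19 t=21 v=8: → [21,23),[20,22); WM=20; [16,18) fires=3 [17,19) fires=3 [18,20) fires=1
i=20 t=23 v=1: → [23,25),[22,24); WM=20
i=21 t=19 v=3: → [19,21),[18,20); WM=20
i=22 t=23 v=6: → [23,25),[22,24); WM=20

11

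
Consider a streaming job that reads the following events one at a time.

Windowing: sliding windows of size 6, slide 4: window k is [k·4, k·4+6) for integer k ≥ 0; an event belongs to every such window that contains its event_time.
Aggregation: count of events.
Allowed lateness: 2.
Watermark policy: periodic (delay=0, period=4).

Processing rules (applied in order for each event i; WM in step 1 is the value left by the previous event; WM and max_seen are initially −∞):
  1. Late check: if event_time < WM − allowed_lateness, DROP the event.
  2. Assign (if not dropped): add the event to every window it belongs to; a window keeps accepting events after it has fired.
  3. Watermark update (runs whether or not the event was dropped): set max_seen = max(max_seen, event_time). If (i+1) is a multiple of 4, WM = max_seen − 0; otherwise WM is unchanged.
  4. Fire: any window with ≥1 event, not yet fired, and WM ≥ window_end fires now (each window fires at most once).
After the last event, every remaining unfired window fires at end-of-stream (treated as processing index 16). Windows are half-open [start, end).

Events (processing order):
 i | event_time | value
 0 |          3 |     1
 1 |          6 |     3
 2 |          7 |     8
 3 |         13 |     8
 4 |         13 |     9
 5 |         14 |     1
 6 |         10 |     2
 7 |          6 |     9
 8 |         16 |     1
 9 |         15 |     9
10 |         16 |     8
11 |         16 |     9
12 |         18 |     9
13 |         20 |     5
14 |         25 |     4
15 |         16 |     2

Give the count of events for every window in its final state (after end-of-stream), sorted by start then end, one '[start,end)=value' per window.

[0,6)=1 [4,10)=2 [8,14)=2 [12,18)=8 [16,22)=6 [20,26)=2 [24,30)=1

i=0 t=3 v=1: → [0,6); WM=−∞
i=1 t=6 v=3: → [4,10); WM=−∞
i=2 t=7 v=8: → [4,10); WM=−∞
i=3 t=13 v=8: → [12,18),[8,14); WM=13; [0,6) fires=1 [4,10) fires=2
i=4 t=13 v=9: → [12,18),[8,14); WM=13
i=5 t=14 v=1: → [12,18); WM=13
i=6 t=10 v=2: DROP (t<13-2); WM=13
i=7 t=6 v=9: DROP (t<13-2); WM=14; [8,14) fires=2
i=8 t=16 v=1: → [16,22),[12,18); WM=14
i=9 t=15 v=9: → [12,18); WM=14
i=10 t=16 v=8: → [16,22),[12,18); WM=14
i=11 t=16 v=9: → [16,22),[12,18); WM=16
i=12 t=18 v=9: → [16,22); WM=16
i=13 t=20 v=5: → [20,26),[16,22); WM=16
i=14 t=25 v=4: → [24,30),[20,26); WM=16
i=15 t=16 v=2: → [16,22),[12,18); WM=25; [12,18) fires=8 [16,22) fires=6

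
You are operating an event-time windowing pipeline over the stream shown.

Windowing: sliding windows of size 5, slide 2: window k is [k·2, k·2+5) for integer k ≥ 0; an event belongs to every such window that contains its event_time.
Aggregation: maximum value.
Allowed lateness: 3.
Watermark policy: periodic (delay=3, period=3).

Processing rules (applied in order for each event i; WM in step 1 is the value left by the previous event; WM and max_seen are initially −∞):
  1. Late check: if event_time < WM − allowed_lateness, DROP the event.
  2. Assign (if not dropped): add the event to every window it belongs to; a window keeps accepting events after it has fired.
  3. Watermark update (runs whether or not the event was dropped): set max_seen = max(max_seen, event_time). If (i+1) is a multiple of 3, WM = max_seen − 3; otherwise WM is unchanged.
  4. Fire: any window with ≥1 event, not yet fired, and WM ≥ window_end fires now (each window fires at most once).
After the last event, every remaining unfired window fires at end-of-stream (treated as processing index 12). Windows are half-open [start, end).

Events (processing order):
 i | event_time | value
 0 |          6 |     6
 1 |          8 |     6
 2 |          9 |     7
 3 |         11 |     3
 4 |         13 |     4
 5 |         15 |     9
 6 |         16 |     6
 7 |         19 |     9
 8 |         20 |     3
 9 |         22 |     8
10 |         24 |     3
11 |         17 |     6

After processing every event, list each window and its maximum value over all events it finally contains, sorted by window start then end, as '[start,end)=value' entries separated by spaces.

[2,7)=6 [4,9)=6 [6,11)=7 [8,13)=7 [10,15)=4 [12,17)=9 [14,19)=9 [16,21)=9 [18,23)=9 [20,25)=8 [22,27)=8 [24,29)=3

i=0 t=6 v=6: → [6,11),[4,9),[2,7); WM=−∞
i=1 t=8 v=6: → [8,13),[6,11),[4,9); WM=−∞
i=2 t=9 v=7: → [8,13),[6,11); WM=6
i=3 t=11 v=3: → [10,15),[8,13); WM=6
i=4 t=13 v=4: → [12,17),[10,15); WM=6
i=5 t=15 v=9: → [14,19),[12,17); WM=12; [2,7) fires=6 [4,9) fires=6 [6,11) fires=7
i=6 t=16 v=6: → [16,21),[14,19),[12,17); WM=12
i=7 t=19 v=9: → [18,23),[16,21); WM=12
i=8 t=20 v=3: → [20,25),[18,23),[16,21); WM=17; [8,13) fires=7 [10,15) fires=4 [12,17) fires=9
i=9 t=22 v=8: → [22,27),[20,25),[18,23); WM=17
i=10 t=24 v=3: → [24,29),[22,27),[20,25); WM=17
i=11 t=17 v=6: → [16,21),[14,19); WM=21; [14,19) fires=9 [16,21) fires=9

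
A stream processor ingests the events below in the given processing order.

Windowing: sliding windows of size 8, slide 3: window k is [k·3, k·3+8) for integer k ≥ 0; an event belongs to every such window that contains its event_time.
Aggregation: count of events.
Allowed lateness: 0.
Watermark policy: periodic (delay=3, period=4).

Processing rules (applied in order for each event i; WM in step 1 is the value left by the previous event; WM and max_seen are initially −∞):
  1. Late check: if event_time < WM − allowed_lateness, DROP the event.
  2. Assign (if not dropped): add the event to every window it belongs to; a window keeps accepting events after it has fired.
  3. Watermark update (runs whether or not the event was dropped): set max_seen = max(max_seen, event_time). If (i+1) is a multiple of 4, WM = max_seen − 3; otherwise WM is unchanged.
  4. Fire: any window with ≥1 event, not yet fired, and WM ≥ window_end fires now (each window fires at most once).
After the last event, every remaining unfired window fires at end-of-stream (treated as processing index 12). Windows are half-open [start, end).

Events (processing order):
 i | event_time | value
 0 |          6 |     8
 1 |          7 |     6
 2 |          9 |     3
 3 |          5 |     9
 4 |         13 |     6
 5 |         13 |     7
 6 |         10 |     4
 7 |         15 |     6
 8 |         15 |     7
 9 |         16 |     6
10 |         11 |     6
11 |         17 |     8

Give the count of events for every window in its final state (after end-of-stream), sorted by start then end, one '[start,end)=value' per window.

i=0 t=6 v=8: → [6,14),[3,11),[0,8); WM=−∞
i=1 t=7 v=6: → [6,14),[3,11),[0,8); WM=−∞
i=2 t=9 v=3: → [9,17),[6,14),[3,11); WM=−∞
i=3 t=5 v=9: → [3,11),[0,8); WM=6
i=4 t=13 v=6: → [12,20),[9,17),[6,14); WM=6
i=5 t=13 v=7: → [12,20),[9,17),[6,14); WM=6
i=6 t=10 v=4: → [9,17),[6,14),[3,11); WM=6
i=7 t=15 v=6: → [15,23),[12,20),[9,17); WM=12; [0,8) fires=3 [3,11) fires=5
i=8 t=15 v=7: → [15,23),[12,20),[9,17); WM=12
i=9 t=16 v=6: → [15,23),[12,20),[9,17); WM=12
i=10 t=11 v=6: DROP (t<12-0); WM=12
i=11 t=17 v=8: → [15,23),[12,20); WM=14; [6,14) fires=6

[0,8)=3 [3,11)=5 [6,14)=6 [9,17)=7 [12,20)=6 [15,23)=4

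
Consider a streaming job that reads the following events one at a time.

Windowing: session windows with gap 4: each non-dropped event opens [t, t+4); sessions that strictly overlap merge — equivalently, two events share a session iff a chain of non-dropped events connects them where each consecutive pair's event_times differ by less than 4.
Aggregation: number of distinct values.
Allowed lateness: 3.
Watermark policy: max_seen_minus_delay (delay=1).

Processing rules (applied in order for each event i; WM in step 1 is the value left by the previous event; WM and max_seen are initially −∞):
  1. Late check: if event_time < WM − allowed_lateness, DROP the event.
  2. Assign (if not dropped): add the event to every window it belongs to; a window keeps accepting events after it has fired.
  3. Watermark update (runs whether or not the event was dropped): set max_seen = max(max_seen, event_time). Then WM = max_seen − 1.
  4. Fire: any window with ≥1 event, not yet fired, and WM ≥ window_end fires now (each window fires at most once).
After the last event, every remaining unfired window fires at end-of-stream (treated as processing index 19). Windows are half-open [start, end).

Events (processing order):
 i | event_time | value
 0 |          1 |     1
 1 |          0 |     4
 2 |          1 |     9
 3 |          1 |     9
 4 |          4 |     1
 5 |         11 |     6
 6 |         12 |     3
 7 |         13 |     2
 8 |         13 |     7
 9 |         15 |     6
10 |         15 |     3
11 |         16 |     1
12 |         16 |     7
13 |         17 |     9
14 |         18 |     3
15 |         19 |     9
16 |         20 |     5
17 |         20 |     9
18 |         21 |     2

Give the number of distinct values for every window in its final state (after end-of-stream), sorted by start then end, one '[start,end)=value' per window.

i=0 t=1 v=1: → [1,5); WM=0
i=1 t=0 v=4: → [0,5); WM=0
i=2 t=1 v=9: → [0,5); WM=0
i=3 t=1 v=9: → [0,5); WM=0
i=4 t=4 v=1: → [0,8); WM=3
i=5 t=11 v=6: → [11,15); WM=10
i=6 t=12 v=3: → [11,16); WM=11
i=7 t=13 v=2: → [11,17); WM=12
i=8 t=13 v=7: → [11,17); WM=12
i=9 t=15 v=6: → [11,19); WM=14
i=10 t=15 v=3: → [11,19); WM=14
i=11 t=16 v=1: → [11,20); WM=15
i=12 t=16 v=7: → [11,20); WM=15
i=13 t=17 v=9: → [11,21); WM=16
i=14 t=18 v=3: → [11,22); WM=17
i=15 t=19 v=9: → [11,23); WM=18
i=16 t=20 v=5: → [11,24); WM=19
i=17 t=20 v=9: → [11,24); WM=19
i=18 t=21 v=2: → [11,25); WM=20

[0,8)=3 [11,25)=7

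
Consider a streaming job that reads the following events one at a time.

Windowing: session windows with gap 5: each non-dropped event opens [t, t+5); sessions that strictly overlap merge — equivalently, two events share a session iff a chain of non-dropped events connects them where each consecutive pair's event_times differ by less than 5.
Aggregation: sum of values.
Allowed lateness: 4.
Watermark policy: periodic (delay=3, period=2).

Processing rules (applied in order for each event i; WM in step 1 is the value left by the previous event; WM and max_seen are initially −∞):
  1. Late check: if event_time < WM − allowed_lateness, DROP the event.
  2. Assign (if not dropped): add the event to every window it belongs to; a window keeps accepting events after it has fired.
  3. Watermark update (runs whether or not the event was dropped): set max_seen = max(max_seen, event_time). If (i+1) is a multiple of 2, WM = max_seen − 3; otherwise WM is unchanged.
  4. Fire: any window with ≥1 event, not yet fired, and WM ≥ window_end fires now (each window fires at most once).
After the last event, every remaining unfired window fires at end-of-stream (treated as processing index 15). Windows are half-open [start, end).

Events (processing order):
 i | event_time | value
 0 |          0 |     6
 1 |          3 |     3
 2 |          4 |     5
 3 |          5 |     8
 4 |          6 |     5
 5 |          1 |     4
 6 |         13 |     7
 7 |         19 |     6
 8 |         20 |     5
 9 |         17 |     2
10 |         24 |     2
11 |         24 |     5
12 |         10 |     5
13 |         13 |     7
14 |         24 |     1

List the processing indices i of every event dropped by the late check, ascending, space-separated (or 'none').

12 13

i=0 t=0 v=6: → [0,5); WM=−∞
i=1 t=3 v=3: → [0,8); WM=0
i=2 t=4 v=5: → [0,9); WM=0
i=3 t=5 v=8: → [0,10); WM=2
i=4 t=6 v=5: → [0,11); WM=2
i=5 t=1 v=4: → [0,11); WM=3
i=6 t=13 v=7: → [13,18); WM=3
i=7 t=19 v=6: → [19,24); WM=16
i=8 t=20 v=5: → [19,25); WM=16
i=9 t=17 v=2: → [13,25); WM=17
i=10 t=24 v=2: → [13,29); WM=17
i=11 t=24 v=5: → [13,29); WM=21
i=12 t=10 v=5: DROP (t<21-4); WM=21
i=13 t=13 v=7: DROP (t<21-4); WM=21
i=14 t=24 v=1: → [13,29); WM=21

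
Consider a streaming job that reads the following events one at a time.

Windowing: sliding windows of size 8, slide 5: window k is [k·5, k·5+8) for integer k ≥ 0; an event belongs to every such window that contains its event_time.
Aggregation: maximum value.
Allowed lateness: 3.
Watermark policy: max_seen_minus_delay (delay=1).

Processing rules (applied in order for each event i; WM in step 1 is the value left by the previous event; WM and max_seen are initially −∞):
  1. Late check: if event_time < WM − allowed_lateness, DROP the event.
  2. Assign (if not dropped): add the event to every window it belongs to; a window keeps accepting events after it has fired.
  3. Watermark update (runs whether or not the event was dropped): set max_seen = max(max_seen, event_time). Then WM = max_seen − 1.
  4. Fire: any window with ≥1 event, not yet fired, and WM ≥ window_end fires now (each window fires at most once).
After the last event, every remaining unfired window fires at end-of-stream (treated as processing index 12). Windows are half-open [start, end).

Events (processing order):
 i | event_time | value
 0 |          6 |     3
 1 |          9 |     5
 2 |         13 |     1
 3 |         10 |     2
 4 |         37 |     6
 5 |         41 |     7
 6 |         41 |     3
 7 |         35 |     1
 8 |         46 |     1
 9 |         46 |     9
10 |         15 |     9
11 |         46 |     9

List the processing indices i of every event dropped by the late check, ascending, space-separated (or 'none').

i=0 t=6 v=3: → [5,13),[0,8); WM=5
i=1 t=9 v=5: → [5,13); WM=8; [0,8) fires=3
i=2 t=13 v=1: → [10,18); WM=12
i=3 t=10 v=2: → [10,18),[5,13); WM=12
i=4 t=37 v=6: → [35,43),[30,38); WM=36; [5,13) fires=5 [10,18) fires=2
i=5 t=41 v=7: → [40,48),[35,43); WM=40; [30,38) fires=6
i=6 t=41 v=3: → [40,48),[35,43); WM=40
i=7 t=35 v=1: DROP (t<40-3); WM=40
i=8 t=46 v=1: → [45,53),[40,48); WM=45; [35,43) fires=7
i=9 t=46 v=9: → [45,53),[40,48); WM=45
i=10 t=15 v=9: DROP (t<45-3); WM=45
i=11 t=46 v=9: → [45,53),[40,48); WM=45

7 10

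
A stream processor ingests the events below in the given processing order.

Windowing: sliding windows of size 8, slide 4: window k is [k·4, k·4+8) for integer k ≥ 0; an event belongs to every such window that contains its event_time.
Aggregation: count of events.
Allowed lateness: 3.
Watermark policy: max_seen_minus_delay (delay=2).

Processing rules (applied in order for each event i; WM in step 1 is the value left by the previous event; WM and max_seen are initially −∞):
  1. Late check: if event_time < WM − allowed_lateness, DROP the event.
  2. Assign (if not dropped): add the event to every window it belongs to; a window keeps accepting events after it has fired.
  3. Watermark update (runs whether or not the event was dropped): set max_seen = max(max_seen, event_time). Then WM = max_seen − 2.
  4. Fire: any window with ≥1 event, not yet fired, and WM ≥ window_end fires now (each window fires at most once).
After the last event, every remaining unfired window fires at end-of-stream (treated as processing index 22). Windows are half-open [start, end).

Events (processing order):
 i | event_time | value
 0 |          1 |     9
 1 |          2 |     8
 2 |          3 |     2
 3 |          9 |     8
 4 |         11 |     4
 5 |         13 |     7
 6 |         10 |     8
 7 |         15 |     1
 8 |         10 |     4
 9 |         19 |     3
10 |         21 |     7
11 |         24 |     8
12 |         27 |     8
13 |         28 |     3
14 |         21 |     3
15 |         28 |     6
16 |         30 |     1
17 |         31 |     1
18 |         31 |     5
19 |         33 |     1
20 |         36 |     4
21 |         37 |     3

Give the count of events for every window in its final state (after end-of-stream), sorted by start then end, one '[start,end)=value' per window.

i=0 t=1 v=9: → [0,8); WM=-1
i=1 t=2 v=8: → [0,8); WM=0
i=2 t=3 v=2: → [0,8); WM=1
i=3 t=9 v=8: → [8,16),[4,12); WM=7
i=4 t=11 v=4: → [8,16),[4,12); WM=9; [0,8) fires=3
i=5 t=13 v=7: → [12,20),[8,16); WM=11
i=6 t=10 v=8: → [8,16),[4,12); WM=11
i=7 t=15 v=1: → [12,20),[8,16); WM=13; [4,12) fires=3
i=8 t=10 v=4: → [8,16),[4,12); WM=13
i=9 t=19 v=3: → [16,24),[12,20); WM=17; [8,16) fires=6
i=10 t=21 v=7: → [20,28),[16,24); WM=19
i=11 t=24 v=8: → [24,32),[20,28); WM=22; [12,20) fires=3
i=12 t=27 v=8: → [24,32),[20,28); WM=25; [16,24) fires=2
i=13 t=28 v=3: → [28,36),[24,32); WM=26
i=14 t=21 v=3: DROP (t<26-3); WM=26
i=15 t=28 v=6: → [28,36),[24,32); WM=26
i=16 t=30 v=1: → [28,36),[24,32); WM=28; [20,28) fires=3
i=17 t=31 v=1: → [28,36),[24,32); WM=29
i=18 t=31 v=5: → [28,36),[24,32); WM=29
i=19 t=33 v=1: → [32,40),[28,36); WM=31
i=20 t=36 v=4: → [36,44),[32,40); WM=34; [24,32) fires=7
i=21 t=37 v=3: → [36,44),[32,40); WM=35

[0,8)=3 [4,12)=4 [8,16)=6 [12,20)=3 [16,24)=2 [20,28)=3 [24,32)=7 [28,36)=6 [32,40)=3 [36,44)=2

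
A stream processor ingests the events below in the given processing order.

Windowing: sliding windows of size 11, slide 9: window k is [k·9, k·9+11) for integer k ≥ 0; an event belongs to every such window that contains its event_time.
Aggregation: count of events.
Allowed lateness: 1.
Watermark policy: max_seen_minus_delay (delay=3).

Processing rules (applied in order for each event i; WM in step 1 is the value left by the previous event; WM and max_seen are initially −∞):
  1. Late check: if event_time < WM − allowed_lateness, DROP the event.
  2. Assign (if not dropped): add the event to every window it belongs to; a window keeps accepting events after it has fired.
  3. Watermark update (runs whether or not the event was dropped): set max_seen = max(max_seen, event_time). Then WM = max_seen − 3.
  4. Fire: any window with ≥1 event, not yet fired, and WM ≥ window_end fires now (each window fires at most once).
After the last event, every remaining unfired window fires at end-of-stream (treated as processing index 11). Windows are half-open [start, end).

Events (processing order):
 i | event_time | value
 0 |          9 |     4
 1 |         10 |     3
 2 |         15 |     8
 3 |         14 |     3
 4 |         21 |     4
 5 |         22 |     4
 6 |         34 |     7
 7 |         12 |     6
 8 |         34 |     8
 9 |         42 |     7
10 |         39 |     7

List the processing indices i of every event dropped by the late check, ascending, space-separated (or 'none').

7

i=0 t=9 v=4: → [9,20),[0,11); WM=6
i=1 t=10 v=3: → [9,20),[0,11); WM=7
i=2 t=15 v=8: → [9,20); WM=12; [0,11) fires=2
i=3 t=14 v=3: → [9,20); WM=12
i=4 t=21 v=4: → [18,29); WM=18
i=5 t=22 v=4: → [18,29); WM=19
i=6 t=34 v=7: → [27,38); WM=31; [9,20) fires=4 [18,29) fires=2
i=7 t=12 v=6: DROP (t<31-1); WM=31
i=8 t=34 v=8: → [27,38); WM=31
i=9 t=42 v=7: → [36,47); WM=39; [27,38) fires=2
i=10 t=39 v=7: → [36,47); WM=39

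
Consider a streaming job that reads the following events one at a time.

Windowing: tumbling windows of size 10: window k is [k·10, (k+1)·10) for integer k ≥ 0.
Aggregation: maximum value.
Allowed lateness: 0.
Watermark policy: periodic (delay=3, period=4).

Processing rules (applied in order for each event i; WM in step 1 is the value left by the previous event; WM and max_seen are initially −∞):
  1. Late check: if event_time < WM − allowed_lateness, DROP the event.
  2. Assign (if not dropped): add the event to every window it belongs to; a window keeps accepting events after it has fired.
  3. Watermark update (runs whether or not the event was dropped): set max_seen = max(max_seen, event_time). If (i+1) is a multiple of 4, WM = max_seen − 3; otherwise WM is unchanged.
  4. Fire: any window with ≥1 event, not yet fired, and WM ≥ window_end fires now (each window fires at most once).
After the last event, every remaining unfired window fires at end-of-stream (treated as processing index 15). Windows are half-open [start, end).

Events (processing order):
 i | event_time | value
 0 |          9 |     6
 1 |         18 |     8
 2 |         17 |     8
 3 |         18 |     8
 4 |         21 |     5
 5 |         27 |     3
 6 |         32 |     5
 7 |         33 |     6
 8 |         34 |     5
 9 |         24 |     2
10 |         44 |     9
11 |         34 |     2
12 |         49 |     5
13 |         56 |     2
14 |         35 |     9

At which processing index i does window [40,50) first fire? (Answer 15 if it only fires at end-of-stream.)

15

i=0 t=9 v=6: → [0,10); WM=−∞
i=1 t=18 v=8: → [10,20); WM=−∞
i=2 t=17 v=8: → [10,20); WM=−∞
i=3 t=18 v=8: → [10,20); WM=15; [0,10) fires=6
i=4 t=21 v=5: → [20,30); WM=15
i=5 t=27 v=3: → [20,30); WM=15
i=6 t=32 v=5: → [30,40); WM=15
i=7 t=33 v=6: → [30,40); WM=30; [10,20) fires=8 [20,30) fires=5
i=8 t=34 v=5: → [30,40); WM=30
i=9 t=24 v=2: DROP (t<30-0); WM=30
i=10 t=44 v=9: → [40,50); WM=30
i=11 t=34 v=2: → [30,40); WM=41; [30,40) fires=6
i=12 t=49 v=5: → [40,50); WM=41
i=13 t=56 v=2: → [50,60); WM=41
i=14 t=35 v=9: DROP (t<41-0); WM=41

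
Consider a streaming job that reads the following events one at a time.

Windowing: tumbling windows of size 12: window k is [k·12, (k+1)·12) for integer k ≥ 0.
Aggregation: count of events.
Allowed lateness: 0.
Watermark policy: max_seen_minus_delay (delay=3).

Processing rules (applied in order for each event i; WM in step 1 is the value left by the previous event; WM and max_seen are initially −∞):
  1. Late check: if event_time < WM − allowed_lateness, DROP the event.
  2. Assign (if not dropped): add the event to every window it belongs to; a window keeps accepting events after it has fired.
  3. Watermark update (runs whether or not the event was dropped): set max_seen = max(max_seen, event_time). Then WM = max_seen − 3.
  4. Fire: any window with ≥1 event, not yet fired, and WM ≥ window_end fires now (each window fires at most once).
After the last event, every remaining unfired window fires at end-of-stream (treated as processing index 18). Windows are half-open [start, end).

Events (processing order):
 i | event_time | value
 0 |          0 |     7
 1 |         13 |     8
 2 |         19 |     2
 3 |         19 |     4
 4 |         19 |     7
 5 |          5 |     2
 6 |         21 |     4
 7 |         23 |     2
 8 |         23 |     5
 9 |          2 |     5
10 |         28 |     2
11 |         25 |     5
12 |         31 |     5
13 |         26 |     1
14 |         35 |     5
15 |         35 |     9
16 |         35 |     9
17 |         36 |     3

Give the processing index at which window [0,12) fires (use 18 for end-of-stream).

i=0 t=0 v=7: → [0,12); WM=-3
i=1 t=13 v=8: → [12,24); WM=10
i=2 t=19 v=2: → [12,24); WM=16; [0,12) fires=1
i=3 t=19 v=4: → [12,24); WM=16
i=4 t=19 v=7: → [12,24); WM=16
i=5 t=5 v=2: DROP (t<16-0); WM=16
i=6 t=21 v=4: → [12,24); WM=18
i=7 t=23 v=2: → [12,24); WM=20
i=8 t=23 v=5: → [12,24); WM=20
i=9 t=2 v=5: DROP (t<20-0); WM=20
i=10 t=28 v=2: → [24,36); WM=25; [12,24) fires=7
i=11 t=25 v=5: → [24,36); WM=25
i=12 t=31 v=5: → [24,36); WM=28
i=13 t=26 v=1: DROP (t<28-0); WM=28
i=14 t=35 v=5: → [24,36); WM=32
i=15 t=35 v=9: → [24,36); WM=32
i=16 t=35 v=9: → [24,36); WM=32
i=17 t=36 v=3: → [36,48); WM=33

2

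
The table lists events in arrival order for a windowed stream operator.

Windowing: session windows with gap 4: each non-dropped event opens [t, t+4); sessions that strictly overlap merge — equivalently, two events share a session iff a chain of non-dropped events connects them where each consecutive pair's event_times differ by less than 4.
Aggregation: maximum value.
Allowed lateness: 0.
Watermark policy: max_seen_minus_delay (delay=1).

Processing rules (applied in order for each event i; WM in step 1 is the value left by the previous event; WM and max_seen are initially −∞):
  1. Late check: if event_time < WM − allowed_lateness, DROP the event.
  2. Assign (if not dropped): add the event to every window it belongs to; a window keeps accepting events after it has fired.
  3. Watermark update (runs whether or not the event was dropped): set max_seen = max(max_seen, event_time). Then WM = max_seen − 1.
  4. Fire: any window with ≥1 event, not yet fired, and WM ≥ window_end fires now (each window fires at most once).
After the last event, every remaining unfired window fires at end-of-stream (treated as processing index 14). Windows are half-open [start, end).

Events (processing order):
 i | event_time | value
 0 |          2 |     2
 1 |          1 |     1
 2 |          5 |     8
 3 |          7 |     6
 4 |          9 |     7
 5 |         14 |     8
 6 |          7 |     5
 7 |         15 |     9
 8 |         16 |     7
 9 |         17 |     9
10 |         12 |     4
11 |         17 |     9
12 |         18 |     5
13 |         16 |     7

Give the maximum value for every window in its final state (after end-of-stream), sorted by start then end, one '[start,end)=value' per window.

[1,13)=8 [14,22)=9

i=0 t=2 v=2: → [2,6); WM=1
i=1 t=1 v=1: → [1,6); WM=1
i=2 t=5 v=8: → [1,9); WM=4
i=3 t=7 v=6: → [1,11); WM=6
i=4 t=9 v=7: → [1,13); WM=8
i=5 t=14 v=8: → [14,18); WM=13
i=6 t=7 v=5: DROP (t<13-0); WM=13
i=7 t=15 v=9: → [14,19); WM=14
i=8 t=16 v=7: → [14,20); WM=15
i=9 t=17 v=9: → [14,21); WM=16
i=10 t=12 v=4: DROP (t<16-0); WM=16
i=11 t=17 v=9: → [14,21); WM=16
i=12 t=18 v=5: → [14,22); WM=17
i=13 t=16 v=7: DROP (t<17-0); WM=17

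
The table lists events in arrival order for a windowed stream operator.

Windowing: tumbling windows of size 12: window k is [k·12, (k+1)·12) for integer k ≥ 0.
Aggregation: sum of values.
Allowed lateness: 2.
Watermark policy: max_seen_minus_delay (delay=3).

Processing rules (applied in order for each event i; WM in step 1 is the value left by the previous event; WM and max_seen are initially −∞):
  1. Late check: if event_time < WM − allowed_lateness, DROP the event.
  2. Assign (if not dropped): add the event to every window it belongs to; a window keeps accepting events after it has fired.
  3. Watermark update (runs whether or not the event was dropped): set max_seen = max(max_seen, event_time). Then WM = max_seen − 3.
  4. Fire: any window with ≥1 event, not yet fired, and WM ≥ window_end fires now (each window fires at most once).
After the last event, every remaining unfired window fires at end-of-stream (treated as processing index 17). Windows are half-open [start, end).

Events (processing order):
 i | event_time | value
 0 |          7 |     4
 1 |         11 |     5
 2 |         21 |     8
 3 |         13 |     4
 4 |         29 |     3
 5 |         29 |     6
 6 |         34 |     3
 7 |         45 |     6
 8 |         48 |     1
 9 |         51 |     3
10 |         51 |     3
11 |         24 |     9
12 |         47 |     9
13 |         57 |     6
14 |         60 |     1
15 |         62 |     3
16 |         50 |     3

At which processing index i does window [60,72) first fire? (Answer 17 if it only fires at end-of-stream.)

17

i=0 t=7 v=4: → [0,12); WM=4
i=1 t=11 v=5: → [0,12); WM=8
i=2 t=21 v=8: → [12,24); WM=18; [0,12) fires=9
i=3 t=13 v=4: DROP (t<18-2); WM=18
i=4 t=29 v=3: → [24,36); WM=26; [12,24) fires=8
i=5 t=29 v=6: → [24,36); WM=26
i=6 t=34 v=3: → [24,36); WM=31
i=7 t=45 v=6: → [36,48); WM=42; [24,36) fires=12
i=8 t=48 v=1: → [48,60); WM=45
i=9 t=51 v=3: → [48,60); WM=48; [36,48) fires=6
i=10 t=51 v=3: → [48,60); WM=48
i=11 t=24 v=9: DROP (t<48-2); WM=48
i=12 t=47 v=9: → [36,48); WM=48
i=13 t=57 v=6: → [48,60); WM=54
i=14 t=60 v=1: → [60,72); WM=57
i=15 t=62 v=3: → [60,72); WM=59
i=16 t=50 v=3: DROP (t<59-2); WM=59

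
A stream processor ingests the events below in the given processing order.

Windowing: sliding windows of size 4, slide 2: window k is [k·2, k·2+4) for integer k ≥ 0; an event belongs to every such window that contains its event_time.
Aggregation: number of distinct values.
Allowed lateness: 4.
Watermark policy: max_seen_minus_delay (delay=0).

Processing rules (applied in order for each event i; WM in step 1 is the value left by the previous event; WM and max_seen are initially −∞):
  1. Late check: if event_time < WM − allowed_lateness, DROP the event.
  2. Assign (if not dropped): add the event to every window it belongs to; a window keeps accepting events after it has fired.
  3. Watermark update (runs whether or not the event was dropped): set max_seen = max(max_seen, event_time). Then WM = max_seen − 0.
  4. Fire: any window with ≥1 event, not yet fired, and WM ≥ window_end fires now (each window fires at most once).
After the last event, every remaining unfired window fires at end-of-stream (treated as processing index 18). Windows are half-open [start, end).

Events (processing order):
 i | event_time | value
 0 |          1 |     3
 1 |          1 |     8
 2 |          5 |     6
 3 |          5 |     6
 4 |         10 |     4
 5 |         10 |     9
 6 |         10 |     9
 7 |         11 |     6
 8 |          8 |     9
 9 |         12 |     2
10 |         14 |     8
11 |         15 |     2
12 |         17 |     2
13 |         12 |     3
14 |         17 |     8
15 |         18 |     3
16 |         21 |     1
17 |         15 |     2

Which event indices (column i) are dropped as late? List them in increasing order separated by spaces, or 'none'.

i=0 t=1 v=3: → [0,4); WM=1
i=1 t=1 v=8: → [0,4); WM=1
i=2 t=5 v=6: → [4,8),[2,6); WM=5; [0,4) fires=2
i=3 t=5 v=6: → [4,8),[2,6); WM=5
i=4 t=10 v=4: → [10,14),[8,12); WM=10; [2,6) fires=1 [4,8) fires=1
i=5 t=10 v=9: → [10,14),[8,12); WM=10
i=6 t=10 v=9: → [10,14),[8,12); WM=10
i=7 t=11 v=6: → [10,14),[8,12); WM=11
i=8 t=8 v=9: → [8,12),[6,10); WM=11; [6,10) fires=1
i=9 t=12 v=2: → [12,16),[10,14); WM=12; [8,12) fires=3
i=10 t=14 v=8: → [14,18),[12,16); WM=14; [10,14) fires=4
i=11 t=15 v=2: → [14,18),[12,16); WM=15
i=12 t=17 v=2: → [16,20),[14,18); WM=17; [12,16) fires=2
i=13 t=12 v=3: DROP (t<17-4); WM=17
i=14 t=17 v=8: → [16,20),[14,18); WM=17
i=15 t=18 v=3: → [18,22),[16,20); WM=18; [14,18) fires=2
i=16 t=21 v=1: → [20,24),[18,22); WM=21; [16,20) fires=3
i=17 t=15 v=2: DROP (t<21-4); WM=21

13 17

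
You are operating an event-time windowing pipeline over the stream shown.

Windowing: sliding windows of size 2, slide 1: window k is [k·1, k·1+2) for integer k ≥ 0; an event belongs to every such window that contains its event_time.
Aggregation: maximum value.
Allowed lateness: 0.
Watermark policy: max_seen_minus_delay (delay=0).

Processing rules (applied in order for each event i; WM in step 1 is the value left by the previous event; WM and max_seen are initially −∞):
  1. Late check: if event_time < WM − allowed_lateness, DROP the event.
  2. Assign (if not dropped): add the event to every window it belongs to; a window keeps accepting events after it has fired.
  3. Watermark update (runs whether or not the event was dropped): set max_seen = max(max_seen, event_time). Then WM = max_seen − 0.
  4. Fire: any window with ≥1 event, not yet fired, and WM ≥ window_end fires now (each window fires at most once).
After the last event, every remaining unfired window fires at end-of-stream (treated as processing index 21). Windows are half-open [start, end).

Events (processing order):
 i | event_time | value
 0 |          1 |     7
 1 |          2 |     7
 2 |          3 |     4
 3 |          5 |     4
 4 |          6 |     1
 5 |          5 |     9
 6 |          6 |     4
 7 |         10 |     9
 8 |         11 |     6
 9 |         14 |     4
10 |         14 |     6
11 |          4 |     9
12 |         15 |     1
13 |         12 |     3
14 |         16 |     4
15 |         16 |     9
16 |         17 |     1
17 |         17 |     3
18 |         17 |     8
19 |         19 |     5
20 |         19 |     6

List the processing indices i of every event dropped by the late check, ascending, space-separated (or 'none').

i=0 t=1 v=7: → [1,3),[0,2); WM=1
i=1 t=2 v=7: → [2,4),[1,3); WM=2; [0,2) fires=7
i=2 t=3 v=4: → [3,5),[2,4); WM=3; [1,3) fires=7
i=3 t=5 v=4: → [5,7),[4,6); WM=5; [2,4) fires=7 [3,5) fires=4
i=4 t=6 v=1: → [6,8),[5,7); WM=6; [4,6) fires=4
i=5 t=5 v=9: DROP (t<6-0); WM=6
i=6 t=6 v=4: → [6,8),[5,7); WM=6
i=7 t=10 v=9: → [10,12),[9,11); WM=10; [5,7) fires=4 [6,8) fires=4
i=8 t=11 v=6: → [11,13),[10,12); WM=11; [9,11) fires=9
i=9 t=14 v=4: → [14,16),[13,15); WM=14; [10,12) fires=9 [11,13) fires=6
i=10 t=14 v=6: → [14,16),[13,15); WM=14
i=11 t=4 v=9: DROP (t<14-0); WM=14
i=12 t=15 v=1: → [15,17),[14,16); WM=15; [13,15) fires=6
i=13 t=12 v=3: DROP (t<15-0); WM=15
i=14 t=16 v=4: → [16,18),[15,17); WM=16; [14,16) fires=6
i=15 t=16 v=9: → [16,18),[15,17); WM=16
i=16 t=17 v=1: → [17,19),[16,18); WM=17; [15,17) fires=9
i=17 t=17 v=3: → [17,19),[16,18); WM=17
i=18 t=17 v=8: → [17,19),[16,18); WM=17
i=19 t=19 v=5: → [19,21),[18,20); WM=19; [16,18) fires=9 [17,19) fires=8
i=20 t=19 v=6: → [19,21),[18,20); WM=19

5 11 13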